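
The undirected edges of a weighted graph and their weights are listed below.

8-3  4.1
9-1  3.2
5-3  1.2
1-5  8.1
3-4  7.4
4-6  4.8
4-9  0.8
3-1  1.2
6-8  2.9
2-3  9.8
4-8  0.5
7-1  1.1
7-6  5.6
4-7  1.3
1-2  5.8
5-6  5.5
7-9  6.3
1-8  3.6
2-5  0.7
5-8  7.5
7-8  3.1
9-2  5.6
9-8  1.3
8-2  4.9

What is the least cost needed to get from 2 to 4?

5.4

Candidate routes:
2–8–4: 4.9+0.5 = 5.4
2–5–3–8–4: 0.7+1.2+4.1+0.5 = 6.5
2–9–4: 5.6+0.8 = 6.4
2–5–3–1–7–4: 0.7+1.2+1.2+1.1+1.3 = 5.5
The minimum is 5.4 via 2–8–4.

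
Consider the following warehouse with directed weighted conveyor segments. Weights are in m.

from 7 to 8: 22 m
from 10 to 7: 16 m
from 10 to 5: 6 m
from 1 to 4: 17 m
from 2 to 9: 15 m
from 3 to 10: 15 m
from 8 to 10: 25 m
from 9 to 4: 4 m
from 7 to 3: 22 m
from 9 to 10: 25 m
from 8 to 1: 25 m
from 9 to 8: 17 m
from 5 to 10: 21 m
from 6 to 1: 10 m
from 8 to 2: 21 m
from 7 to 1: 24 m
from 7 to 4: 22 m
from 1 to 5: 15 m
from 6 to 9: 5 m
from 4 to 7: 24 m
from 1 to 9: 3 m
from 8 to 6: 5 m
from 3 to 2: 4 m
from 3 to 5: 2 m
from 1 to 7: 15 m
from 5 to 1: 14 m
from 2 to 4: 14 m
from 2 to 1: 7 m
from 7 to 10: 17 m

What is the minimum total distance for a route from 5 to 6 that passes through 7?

Shortest 5→7: 5–1–7 = 29
Shortest 7→6: 7–8–6 = 27
Total via 7: 29 + 27 = 56 m.

56 m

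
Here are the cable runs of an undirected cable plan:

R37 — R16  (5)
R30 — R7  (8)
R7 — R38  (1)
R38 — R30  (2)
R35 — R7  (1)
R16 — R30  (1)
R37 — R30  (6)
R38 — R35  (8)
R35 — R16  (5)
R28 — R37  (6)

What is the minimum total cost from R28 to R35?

16

Shortest distances from R28:
R28: 0
R37: 6  (via R28)
R16: 11  (via R37)
R30: 12  (via R37)
R38: 14  (via R30)
R7: 15  (via R38)
R35: 16  (via R16)
Shortest route: R28 → R37 → R16 → R35 = 16.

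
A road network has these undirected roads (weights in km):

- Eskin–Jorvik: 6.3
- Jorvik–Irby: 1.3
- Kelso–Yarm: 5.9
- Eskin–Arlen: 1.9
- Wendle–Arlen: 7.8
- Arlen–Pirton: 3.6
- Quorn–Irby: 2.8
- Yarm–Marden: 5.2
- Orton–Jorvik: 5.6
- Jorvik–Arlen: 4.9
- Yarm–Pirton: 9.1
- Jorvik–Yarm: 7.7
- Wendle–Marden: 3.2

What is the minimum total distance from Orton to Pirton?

14.1 km

Compare a few routes:
Orton - Jorvik - Yarm - Pirton: 5.6+7.7+9.1 = 22.4
Orton - Jorvik - Arlen - Pirton: 5.6+4.9+3.6 = 14.1
Orton - Jorvik - Eskin - Arlen - Pirton: 5.6+6.3+1.9+3.6 = 17.4
Orton - Jorvik - Yarm - Marden - Wendle - Arlen - Pirton: 5.6+7.7+5.2+3.2+7.8+3.6 = 33.1
The minimum is 14.1 km via Orton - Jorvik - Arlen - Pirton.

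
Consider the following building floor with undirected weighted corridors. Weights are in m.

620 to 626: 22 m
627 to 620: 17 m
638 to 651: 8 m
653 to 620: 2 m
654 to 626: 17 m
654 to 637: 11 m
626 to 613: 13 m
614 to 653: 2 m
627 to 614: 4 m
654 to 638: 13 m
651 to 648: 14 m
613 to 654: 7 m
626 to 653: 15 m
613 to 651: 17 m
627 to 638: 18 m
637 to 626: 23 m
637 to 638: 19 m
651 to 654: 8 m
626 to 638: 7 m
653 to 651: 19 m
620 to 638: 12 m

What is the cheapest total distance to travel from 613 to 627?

Running Dijkstra from 613:
613: 0
654: 7  (via 613)
626: 13  (via 613)
651: 15  (via 654)
637: 18  (via 654)
638: 20  (via 654)
653: 28  (via 626)
648: 29  (via 651)
620: 30  (via 653)
614: 30  (via 653)
627: 34  (via 614)
Shortest route: 613–626–653–614–627 = 34 m.

34 m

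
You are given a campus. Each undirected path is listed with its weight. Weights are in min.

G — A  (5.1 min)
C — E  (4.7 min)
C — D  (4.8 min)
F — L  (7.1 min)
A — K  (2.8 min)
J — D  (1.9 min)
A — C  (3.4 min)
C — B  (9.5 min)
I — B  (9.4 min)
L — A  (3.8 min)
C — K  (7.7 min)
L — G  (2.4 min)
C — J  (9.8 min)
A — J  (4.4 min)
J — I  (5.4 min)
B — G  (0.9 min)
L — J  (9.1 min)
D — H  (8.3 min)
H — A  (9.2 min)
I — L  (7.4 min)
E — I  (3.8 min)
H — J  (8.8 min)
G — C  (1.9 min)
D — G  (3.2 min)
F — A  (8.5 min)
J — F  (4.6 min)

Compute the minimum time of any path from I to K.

12.6 min

Running Dijkstra from I:
I: 0
E: 3.8  (via I)
J: 5.4  (via I)
D: 7.3  (via J)
L: 7.4  (via I)
C: 8.5  (via E)
B: 9.4  (via I)
A: 9.8  (via J)
G: 9.8  (via L)
F: 10  (via J)
K: 12.6  (via A)
Shortest route: I → J → A → K = 12.6 min.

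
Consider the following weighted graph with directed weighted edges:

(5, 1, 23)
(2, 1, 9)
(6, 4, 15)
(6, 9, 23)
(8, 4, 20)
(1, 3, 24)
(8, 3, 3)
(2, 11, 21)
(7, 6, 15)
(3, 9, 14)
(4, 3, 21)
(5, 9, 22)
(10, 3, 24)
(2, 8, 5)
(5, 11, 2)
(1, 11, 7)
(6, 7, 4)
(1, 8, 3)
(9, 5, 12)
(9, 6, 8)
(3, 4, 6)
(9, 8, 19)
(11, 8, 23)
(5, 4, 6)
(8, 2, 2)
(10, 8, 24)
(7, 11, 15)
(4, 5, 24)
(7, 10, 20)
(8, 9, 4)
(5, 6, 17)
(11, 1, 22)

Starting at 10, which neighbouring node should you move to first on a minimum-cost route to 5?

8

Enumerating some paths:
10 → 8 → 3 → 9 → 5: 24+3+14+12 = 53
10 → 8 → 9 → 5: 24+4+12 = 40
10 → 3 → 4 → 5: 24+6+24 = 54
10 → 3 → 9 → 5: 24+14+12 = 50
The minimum is 40 via 10 → 8 → 9 → 5.
So from 10 the first move is to 8.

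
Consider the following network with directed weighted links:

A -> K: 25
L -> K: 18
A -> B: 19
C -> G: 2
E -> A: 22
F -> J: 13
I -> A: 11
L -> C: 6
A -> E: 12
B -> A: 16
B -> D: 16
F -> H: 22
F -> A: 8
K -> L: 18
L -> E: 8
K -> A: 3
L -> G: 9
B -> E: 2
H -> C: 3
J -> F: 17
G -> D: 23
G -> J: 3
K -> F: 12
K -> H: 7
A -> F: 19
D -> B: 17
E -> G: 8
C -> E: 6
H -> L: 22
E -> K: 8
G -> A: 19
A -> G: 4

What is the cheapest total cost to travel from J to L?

61

Compare a few routes:
J–F–H–L: 17+22+22 = 61
J–F–A–E–K–L: 17+8+12+8+18 = 63
The minimum is 61 via J–F–H–L.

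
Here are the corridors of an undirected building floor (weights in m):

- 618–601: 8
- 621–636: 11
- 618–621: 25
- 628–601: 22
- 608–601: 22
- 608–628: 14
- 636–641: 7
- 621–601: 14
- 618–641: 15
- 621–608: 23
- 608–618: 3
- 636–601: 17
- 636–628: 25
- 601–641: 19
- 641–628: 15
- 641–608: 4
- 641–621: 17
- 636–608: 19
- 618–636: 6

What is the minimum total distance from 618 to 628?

17 m

Candidate routes:
618 → 608 → 641 → 628: 3+4+15 = 22
618 → 636 → 641 → 628: 6+7+15 = 28
618 → 608 → 628: 3+14 = 17
Cheapest is 618 → 608 → 628 at 17 m.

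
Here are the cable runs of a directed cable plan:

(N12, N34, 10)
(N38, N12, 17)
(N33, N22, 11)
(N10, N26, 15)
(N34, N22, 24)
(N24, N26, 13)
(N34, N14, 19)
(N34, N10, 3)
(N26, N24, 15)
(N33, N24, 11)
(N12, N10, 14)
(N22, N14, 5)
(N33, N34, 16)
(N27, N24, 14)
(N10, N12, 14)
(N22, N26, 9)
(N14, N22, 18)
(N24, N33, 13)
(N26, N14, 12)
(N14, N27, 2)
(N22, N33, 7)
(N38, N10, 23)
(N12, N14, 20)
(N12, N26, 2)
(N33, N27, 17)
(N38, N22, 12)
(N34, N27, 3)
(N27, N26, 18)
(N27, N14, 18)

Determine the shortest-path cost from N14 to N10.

44

Enumerating some paths:
N14 - N22 - N33 - N34 - N10: 18+7+16+3 = 44
N14 - N27 - N26 - N24 - N33 - N34 - N10: 2+18+15+13+16+3 = 67
N14 - N27 - N24 - N33 - N34 - N10: 2+14+13+16+3 = 48
The minimum is 44 via N14 - N22 - N33 - N34 - N10.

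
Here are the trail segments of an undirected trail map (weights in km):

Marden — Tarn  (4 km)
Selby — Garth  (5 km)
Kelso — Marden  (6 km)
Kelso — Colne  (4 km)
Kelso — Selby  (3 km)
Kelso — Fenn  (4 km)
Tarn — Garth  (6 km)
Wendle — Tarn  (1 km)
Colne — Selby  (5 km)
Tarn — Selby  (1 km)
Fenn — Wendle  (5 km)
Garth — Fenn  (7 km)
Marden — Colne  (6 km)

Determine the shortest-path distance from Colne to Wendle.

7 km

Running Dijkstra from Colne:
Colne: 0
Kelso: 4  (via Colne)
Selby: 5  (via Colne)
Tarn: 6  (via Selby)
Marden: 6  (via Colne)
Wendle: 7  (via Tarn)
Shortest route: Colne–Selby–Tarn–Wendle = 7 km.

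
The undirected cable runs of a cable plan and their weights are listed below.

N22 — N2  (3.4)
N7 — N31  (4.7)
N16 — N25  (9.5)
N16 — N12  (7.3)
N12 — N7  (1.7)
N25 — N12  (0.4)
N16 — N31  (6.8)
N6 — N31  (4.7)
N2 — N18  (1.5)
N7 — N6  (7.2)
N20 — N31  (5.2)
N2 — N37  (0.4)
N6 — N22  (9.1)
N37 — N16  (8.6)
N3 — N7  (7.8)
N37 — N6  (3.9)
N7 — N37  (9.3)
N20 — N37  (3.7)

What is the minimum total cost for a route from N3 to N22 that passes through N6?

Best N3 to N6: N3–N7–N6 costing 15
Best N6 to N22: N6–N37–N2–N22 costing 7.7
Total via N6: 15 + 7.7 = 22.7.

22.7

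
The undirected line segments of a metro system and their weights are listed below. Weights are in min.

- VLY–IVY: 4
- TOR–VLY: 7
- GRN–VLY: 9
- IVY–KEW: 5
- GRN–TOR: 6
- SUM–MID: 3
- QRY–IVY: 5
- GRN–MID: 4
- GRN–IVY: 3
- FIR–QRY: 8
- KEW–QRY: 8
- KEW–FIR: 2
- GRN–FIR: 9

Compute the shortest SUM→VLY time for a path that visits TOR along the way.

Shortest SUM→TOR: SUM–MID–GRN–TOR = 13
Shortest TOR→VLY: TOR–VLY = 7
Total via TOR: 13 + 7 = 20 min.

20 min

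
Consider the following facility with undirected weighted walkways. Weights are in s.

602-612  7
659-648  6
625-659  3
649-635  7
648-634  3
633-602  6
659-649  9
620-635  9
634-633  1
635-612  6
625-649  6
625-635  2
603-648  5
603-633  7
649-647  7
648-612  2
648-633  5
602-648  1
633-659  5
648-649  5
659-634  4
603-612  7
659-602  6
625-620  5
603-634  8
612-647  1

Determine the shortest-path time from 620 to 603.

Enumerating some paths:
620 - 625 - 659 - 602 - 648 - 603: 5+3+6+1+5 = 20
620 - 625 - 659 - 648 - 603: 5+3+6+5 = 19
The minimum is 19 s via 620 - 625 - 659 - 648 - 603.

19 s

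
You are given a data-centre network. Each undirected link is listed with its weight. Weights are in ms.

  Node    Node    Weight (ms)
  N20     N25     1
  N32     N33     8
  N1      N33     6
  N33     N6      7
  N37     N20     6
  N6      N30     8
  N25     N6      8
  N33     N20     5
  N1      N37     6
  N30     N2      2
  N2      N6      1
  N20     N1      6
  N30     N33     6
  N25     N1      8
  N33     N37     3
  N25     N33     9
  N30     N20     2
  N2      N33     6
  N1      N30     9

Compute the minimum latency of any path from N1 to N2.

10 ms

Running Dijkstra from N1:
N1: 0
N20: 6  (via N1)
N33: 6  (via N1)
N37: 6  (via N1)
N25: 7  (via N20)
N30: 8  (via N20)
N2: 10  (via N30)
Shortest route: N1–N20–N30–N2 = 10 ms.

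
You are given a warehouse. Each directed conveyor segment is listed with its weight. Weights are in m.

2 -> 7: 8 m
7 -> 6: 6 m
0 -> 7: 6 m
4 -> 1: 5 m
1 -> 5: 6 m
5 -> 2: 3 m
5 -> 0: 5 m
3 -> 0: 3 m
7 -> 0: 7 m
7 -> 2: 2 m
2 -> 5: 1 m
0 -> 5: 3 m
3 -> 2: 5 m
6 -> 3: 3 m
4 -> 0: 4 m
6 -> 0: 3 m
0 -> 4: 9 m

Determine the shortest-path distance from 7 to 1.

Compare a few routes:
7 - 2 - 5 - 0 - 4 - 1: 2+1+5+9+5 = 22
7 - 0 - 4 - 1: 7+9+5 = 21
7 - 6 - 0 - 4 - 1: 6+3+9+5 = 23
Cheapest is 7 - 0 - 4 - 1 at 21 m.

21 m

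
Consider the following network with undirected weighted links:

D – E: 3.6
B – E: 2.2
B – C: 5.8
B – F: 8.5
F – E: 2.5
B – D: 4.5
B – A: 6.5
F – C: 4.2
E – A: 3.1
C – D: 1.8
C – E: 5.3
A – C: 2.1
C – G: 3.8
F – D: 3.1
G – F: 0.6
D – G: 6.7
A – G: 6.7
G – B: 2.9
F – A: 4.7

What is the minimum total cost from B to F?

Compare a few routes:
B → E → F: 2.2+2.5 = 4.7
B → G → F: 2.9+0.6 = 3.5
B → D → F: 4.5+3.1 = 7.6
Cheapest is B → G → F at 3.5.

3.5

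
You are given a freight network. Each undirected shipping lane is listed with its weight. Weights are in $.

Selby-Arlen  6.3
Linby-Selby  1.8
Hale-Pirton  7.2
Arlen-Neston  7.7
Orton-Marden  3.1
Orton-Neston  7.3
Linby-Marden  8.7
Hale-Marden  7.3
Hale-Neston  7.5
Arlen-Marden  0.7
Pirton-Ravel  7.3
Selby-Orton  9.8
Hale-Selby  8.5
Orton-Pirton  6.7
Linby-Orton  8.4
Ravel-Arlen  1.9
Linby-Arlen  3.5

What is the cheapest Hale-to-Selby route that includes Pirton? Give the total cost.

$21.7

Shortest Hale→Pirton: Hale → Pirton = 7.2
Shortest Pirton→Selby: Pirton → Ravel → Arlen → Linby → Selby = 14.5
Total via Pirton: 7.2 + 14.5 = $21.7.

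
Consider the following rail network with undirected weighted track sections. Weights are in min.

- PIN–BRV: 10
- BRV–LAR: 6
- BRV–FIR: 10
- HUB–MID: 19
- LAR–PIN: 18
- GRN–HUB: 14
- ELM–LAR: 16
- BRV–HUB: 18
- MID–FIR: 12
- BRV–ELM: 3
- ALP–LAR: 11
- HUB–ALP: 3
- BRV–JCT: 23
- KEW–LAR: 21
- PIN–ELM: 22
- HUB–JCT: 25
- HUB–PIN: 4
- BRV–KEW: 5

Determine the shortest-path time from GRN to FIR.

38 min

Candidate routes:
GRN - HUB - BRV - FIR: 14+18+10 = 42
GRN - HUB - PIN - BRV - FIR: 14+4+10+10 = 38
Cheapest is GRN - HUB - PIN - BRV - FIR at 38 min.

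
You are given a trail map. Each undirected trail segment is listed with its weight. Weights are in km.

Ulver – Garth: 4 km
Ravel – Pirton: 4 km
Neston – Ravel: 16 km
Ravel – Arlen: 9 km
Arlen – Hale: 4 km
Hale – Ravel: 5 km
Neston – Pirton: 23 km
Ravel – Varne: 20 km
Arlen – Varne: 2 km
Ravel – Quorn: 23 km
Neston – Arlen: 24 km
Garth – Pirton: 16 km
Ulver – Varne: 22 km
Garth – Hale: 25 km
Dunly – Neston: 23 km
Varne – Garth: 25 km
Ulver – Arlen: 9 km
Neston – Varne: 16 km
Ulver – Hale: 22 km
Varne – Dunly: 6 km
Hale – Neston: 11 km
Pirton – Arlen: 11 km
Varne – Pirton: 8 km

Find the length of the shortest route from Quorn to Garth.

43 km

Candidate routes:
Quorn–Ravel–Arlen–Ulver–Garth: 23+9+9+4 = 45
Quorn–Ravel–Pirton–Garth: 23+4+16 = 43
Quorn–Ravel–Hale–Arlen–Ulver–Garth: 23+5+4+9+4 = 45
Cheapest is Quorn–Ravel–Pirton–Garth at 43 km.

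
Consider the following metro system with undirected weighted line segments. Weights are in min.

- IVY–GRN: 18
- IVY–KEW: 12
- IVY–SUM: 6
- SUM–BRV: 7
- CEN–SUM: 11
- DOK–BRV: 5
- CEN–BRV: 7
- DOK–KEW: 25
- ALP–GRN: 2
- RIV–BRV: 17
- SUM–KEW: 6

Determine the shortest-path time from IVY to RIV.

30 min

Enumerating some paths:
IVY → SUM → BRV → RIV: 6+7+17 = 30
IVY → SUM → CEN → BRV → RIV: 6+11+7+17 = 41
IVY → KEW → SUM → CEN → BRV → RIV: 12+6+11+7+17 = 53
IVY → KEW → SUM → BRV → RIV: 12+6+7+17 = 42
Cheapest is IVY → SUM → BRV → RIV at 30 min.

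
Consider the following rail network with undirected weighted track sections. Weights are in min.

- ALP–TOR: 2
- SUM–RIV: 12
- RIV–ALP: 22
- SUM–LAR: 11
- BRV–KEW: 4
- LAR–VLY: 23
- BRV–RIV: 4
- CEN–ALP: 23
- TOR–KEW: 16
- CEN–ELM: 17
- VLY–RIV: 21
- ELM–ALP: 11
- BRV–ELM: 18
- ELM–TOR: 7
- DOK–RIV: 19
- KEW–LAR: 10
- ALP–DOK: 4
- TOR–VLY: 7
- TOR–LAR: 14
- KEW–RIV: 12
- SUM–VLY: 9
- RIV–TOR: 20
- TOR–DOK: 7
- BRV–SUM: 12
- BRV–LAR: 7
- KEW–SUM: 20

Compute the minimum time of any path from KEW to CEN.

39 min

Running Dijkstra from KEW:
KEW: 0
BRV: 4  (via KEW)
RIV: 8  (via BRV)
LAR: 10  (via KEW)
SUM: 16  (via BRV)
TOR: 16  (via KEW)
ALP: 18  (via TOR)
DOK: 22  (via ALP)
ELM: 22  (via BRV)
VLY: 23  (via TOR)
CEN: 39  (via ELM)
Shortest route: KEW–BRV–ELM–CEN = 39 min.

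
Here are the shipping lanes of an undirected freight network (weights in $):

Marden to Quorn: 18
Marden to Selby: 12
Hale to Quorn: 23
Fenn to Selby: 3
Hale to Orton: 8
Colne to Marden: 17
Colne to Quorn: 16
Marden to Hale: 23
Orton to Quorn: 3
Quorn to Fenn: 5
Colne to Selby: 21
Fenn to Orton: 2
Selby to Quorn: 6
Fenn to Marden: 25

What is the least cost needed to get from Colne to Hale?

$27

Settle nodes by increasing distance from Colne:
Colne: 0
Quorn: 16  (via Colne)
Marden: 17  (via Colne)
Orton: 19  (via Quorn)
Fenn: 21  (via Quorn)
Selby: 21  (via Colne)
Hale: 27  (via Orton)
Shortest route: Colne–Quorn–Orton–Hale = $27.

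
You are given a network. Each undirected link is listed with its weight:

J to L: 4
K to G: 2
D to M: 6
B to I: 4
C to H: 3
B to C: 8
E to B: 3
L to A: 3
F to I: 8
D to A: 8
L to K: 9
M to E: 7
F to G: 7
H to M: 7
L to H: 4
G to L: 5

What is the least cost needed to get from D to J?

15

Enumerating some paths:
D–M–H–L–J: 6+7+4+4 = 21
D–A–L–J: 8+3+4 = 15
D–M–E–B–C–H–L–J: 6+7+3+8+3+4+4 = 35
Cheapest is D–A–L–J at 15.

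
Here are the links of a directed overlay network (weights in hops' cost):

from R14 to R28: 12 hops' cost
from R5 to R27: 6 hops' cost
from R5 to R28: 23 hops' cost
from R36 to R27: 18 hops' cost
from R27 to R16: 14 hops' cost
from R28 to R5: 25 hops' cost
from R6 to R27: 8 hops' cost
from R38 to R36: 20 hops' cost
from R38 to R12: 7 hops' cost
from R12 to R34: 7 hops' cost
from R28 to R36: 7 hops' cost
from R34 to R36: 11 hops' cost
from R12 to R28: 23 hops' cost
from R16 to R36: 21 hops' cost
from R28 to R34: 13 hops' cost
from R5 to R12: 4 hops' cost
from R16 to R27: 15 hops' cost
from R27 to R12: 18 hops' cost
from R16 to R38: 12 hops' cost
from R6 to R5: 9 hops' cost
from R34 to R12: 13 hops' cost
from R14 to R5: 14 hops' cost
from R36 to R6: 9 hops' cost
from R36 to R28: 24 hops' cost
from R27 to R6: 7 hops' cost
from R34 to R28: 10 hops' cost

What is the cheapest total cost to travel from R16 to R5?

Candidate routes:
R16–R27–R6–R5: 15+7+9 = 31
R16–R38–R36–R6–R5: 12+20+9+9 = 50
R16–R36–R27–R6–R5: 21+18+7+9 = 55
R16–R36–R6–R5: 21+9+9 = 39
Cheapest is R16–R27–R6–R5 at 31 hops' cost.

31 hops' cost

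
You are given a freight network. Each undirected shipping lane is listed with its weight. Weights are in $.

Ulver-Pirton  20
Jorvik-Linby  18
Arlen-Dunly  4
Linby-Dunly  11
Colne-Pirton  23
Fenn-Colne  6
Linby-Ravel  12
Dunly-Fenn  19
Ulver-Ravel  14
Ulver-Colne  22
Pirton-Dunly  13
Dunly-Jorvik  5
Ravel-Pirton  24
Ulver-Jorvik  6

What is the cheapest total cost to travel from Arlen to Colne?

$29

Compare a few routes:
Arlen → Dunly → Fenn → Colne: 4+19+6 = 29
Arlen → Dunly → Jorvik → Ulver → Colne: 4+5+6+22 = 37
Arlen → Dunly → Pirton → Colne: 4+13+23 = 40
Cheapest is Arlen → Dunly → Fenn → Colne at $29.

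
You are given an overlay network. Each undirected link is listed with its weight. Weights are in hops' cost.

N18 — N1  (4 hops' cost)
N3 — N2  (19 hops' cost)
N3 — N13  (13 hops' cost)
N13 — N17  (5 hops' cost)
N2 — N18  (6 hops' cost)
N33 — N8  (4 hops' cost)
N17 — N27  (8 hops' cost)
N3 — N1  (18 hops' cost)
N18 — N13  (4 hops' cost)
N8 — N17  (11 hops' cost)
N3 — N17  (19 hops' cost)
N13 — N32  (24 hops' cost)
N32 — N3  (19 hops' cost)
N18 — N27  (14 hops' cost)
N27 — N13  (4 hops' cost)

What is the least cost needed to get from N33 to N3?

33 hops' cost

Enumerating some paths:
N33 - N8 - N17 - N13 - N3: 4+11+5+13 = 33
N33 - N8 - N17 - N3: 4+11+19 = 34
The minimum is 33 hops' cost via N33 - N8 - N17 - N13 - N3.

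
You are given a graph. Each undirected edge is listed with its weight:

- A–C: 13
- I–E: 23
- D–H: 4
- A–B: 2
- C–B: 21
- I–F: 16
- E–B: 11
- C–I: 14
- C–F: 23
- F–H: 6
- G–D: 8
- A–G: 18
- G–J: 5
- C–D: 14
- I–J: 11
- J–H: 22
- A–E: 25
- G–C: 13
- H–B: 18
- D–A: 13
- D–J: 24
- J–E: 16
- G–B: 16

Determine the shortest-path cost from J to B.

Shortest distances from J:
J: 0
G: 5  (via J)
I: 11  (via J)
D: 13  (via G)
E: 16  (via J)
H: 17  (via D)
C: 18  (via G)
B: 21  (via G)
Shortest route: J → G → B = 21.

21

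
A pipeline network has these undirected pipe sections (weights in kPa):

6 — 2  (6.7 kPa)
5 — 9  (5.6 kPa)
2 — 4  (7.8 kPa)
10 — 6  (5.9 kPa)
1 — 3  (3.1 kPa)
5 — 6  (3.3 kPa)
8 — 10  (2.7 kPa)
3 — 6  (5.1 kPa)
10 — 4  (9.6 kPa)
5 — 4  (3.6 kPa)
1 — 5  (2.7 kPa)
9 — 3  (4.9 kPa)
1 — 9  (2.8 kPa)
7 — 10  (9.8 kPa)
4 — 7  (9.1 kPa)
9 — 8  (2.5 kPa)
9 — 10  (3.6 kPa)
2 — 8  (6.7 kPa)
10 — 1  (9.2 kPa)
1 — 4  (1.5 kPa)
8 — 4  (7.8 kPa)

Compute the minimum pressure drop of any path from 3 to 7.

13.7 kPa

Enumerating some paths:
3 → 9 → 1 → 4 → 7: 4.9+2.8+1.5+9.1 = 18.3
3 → 9 → 10 → 7: 4.9+3.6+9.8 = 18.3
3 → 1 → 4 → 7: 3.1+1.5+9.1 = 13.7
The minimum is 13.7 kPa via 3 → 1 → 4 → 7.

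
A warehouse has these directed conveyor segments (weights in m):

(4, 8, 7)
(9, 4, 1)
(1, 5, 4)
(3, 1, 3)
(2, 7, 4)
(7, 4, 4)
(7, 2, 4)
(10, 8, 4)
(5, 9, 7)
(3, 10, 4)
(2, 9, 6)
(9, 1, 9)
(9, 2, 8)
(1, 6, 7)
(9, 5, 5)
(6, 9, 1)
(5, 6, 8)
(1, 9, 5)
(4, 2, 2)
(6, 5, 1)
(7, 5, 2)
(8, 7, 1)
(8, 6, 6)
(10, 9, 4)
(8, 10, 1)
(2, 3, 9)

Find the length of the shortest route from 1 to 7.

12 m

Candidate routes:
1–9–4–2–7: 5+1+2+4 = 12
1–9–4–8–7: 5+1+7+1 = 14
The minimum is 12 m via 1–9–4–2–7.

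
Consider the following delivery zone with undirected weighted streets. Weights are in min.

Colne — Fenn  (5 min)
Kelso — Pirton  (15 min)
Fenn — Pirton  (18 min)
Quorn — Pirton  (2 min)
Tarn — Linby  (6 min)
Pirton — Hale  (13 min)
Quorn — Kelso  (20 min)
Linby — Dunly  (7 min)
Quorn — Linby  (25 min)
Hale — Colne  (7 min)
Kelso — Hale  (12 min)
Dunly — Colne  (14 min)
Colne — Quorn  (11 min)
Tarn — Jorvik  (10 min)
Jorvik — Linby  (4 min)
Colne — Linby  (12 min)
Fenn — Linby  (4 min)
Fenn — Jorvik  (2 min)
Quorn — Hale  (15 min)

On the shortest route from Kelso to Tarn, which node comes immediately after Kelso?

Candidate routes:
Kelso–Hale–Colne–Fenn–Jorvik–Tarn: 12+7+5+2+10 = 36
Kelso–Hale–Colne–Fenn–Linby–Tarn: 12+7+5+4+6 = 34
Kelso–Hale–Colne–Fenn–Jorvik–Linby–Tarn: 12+7+5+2+4+6 = 36
Kelso–Hale–Colne–Linby–Tarn: 12+7+12+6 = 37
The minimum is 34 min via Kelso–Hale–Colne–Fenn–Linby–Tarn.
So from Kelso the first move is to Hale.

Hale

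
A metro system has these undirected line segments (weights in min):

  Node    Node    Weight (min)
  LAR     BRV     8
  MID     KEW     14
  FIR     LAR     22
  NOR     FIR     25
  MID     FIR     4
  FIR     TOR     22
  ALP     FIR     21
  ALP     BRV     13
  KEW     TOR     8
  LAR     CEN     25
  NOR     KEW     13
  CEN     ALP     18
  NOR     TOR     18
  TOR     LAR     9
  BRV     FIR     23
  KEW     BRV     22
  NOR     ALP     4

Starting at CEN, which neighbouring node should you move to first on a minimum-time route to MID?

Compare a few routes:
CEN → ALP → FIR → MID: 18+21+4 = 43
CEN → LAR → FIR → MID: 25+22+4 = 51
CEN → ALP → NOR → FIR → MID: 18+4+25+4 = 51
CEN → ALP → NOR → KEW → MID: 18+4+13+14 = 49
Cheapest is CEN → ALP → FIR → MID at 43 min.
So from CEN the first move is to ALP.

ALP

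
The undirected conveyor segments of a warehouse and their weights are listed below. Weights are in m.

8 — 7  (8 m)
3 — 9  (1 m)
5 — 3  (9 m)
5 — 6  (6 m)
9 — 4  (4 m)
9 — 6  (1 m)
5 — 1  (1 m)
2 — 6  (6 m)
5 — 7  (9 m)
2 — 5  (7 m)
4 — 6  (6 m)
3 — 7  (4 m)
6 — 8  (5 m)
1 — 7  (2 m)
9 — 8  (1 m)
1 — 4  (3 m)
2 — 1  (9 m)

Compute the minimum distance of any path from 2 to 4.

Enumerating some paths:
2 → 6 → 9 → 4: 6+1+4 = 11
2 → 6 → 4: 6+6 = 12
The minimum is 11 m via 2 → 6 → 9 → 4.

11 m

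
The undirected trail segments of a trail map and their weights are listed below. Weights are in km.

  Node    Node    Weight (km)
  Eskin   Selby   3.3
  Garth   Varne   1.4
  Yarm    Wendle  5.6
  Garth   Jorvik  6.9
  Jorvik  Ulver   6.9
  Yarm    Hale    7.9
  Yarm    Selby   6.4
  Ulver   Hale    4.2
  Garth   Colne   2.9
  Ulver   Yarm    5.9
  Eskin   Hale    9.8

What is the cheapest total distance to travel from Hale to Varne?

19.4 km

Settle nodes by increasing distance from Hale:
Hale: 0
Ulver: 4.2  (via Hale)
Yarm: 7.9  (via Hale)
Eskin: 9.8  (via Hale)
Jorvik: 11.1  (via Ulver)
Selby: 13.1  (via Eskin)
Wendle: 13.5  (via Yarm)
Garth: 18  (via Jorvik)
Varne: 19.4  (via Garth)
Shortest route: Hale–Ulver–Jorvik–Garth–Varne = 19.4 km.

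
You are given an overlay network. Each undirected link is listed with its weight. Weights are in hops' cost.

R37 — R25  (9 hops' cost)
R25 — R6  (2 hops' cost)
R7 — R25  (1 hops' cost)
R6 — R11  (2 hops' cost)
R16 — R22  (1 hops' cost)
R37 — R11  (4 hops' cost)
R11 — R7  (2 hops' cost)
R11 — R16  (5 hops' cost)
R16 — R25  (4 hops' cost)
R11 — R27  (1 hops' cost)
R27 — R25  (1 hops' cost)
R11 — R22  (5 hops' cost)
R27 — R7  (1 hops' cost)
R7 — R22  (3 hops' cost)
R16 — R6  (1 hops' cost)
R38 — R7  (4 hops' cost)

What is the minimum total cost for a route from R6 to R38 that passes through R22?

Best R6 to R22: R6–R16–R22 costing 2
Best R22 to R38: R22–R7–R38 costing 7
Total via R22: 2 + 7 = 9 hops' cost.

9 hops' cost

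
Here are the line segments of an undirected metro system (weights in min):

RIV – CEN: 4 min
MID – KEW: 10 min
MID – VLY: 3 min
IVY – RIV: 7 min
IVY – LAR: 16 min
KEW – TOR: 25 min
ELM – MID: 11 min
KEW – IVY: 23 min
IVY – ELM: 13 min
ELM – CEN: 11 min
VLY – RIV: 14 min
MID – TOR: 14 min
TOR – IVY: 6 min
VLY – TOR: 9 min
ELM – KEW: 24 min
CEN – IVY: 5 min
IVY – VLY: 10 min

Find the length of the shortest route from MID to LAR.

29 min

Shortest distances from MID:
MID: 0
VLY: 3  (via MID)
KEW: 10  (via MID)
ELM: 11  (via MID)
TOR: 12  (via VLY)
IVY: 13  (via VLY)
RIV: 17  (via VLY)
CEN: 18  (via IVY)
LAR: 29  (via IVY)
Shortest route: MID → VLY → IVY → LAR = 29 min.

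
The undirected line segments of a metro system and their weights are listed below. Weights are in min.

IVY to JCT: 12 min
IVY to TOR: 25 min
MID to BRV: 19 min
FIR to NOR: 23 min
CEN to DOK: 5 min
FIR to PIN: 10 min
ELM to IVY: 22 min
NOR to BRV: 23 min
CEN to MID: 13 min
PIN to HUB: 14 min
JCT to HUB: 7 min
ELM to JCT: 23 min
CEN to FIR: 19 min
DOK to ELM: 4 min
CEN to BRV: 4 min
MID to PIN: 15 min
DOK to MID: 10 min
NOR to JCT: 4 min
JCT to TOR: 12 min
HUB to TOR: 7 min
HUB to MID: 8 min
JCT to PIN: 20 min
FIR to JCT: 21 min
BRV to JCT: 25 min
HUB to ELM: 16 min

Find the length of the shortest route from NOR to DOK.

Running Dijkstra from NOR:
NOR: 0
JCT: 4  (via NOR)
HUB: 11  (via JCT)
IVY: 16  (via JCT)
TOR: 16  (via JCT)
MID: 19  (via HUB)
FIR: 23  (via NOR)
BRV: 23  (via NOR)
PIN: 24  (via JCT)
ELM: 27  (via JCT)
CEN: 27  (via BRV)
DOK: 29  (via MID)
Shortest route: NOR → JCT → HUB → MID → DOK = 29 min.

29 min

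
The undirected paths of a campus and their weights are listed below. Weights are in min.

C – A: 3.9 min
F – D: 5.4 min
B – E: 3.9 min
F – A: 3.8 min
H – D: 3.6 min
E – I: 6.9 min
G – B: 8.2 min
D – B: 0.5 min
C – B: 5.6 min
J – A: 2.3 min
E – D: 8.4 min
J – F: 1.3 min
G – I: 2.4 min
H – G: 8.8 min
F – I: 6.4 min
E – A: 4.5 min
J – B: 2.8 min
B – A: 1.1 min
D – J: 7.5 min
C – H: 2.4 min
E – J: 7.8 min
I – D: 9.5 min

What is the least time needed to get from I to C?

Candidate routes:
I - F - A - C: 6.4+3.8+3.9 = 14.1
I - D - B - A - C: 9.5+0.5+1.1+3.9 = 15
I - F - J - A - C: 6.4+1.3+2.3+3.9 = 13.9
I - G - H - C: 2.4+8.8+2.4 = 13.6
The minimum is 13.6 min via I - G - H - C.

13.6 min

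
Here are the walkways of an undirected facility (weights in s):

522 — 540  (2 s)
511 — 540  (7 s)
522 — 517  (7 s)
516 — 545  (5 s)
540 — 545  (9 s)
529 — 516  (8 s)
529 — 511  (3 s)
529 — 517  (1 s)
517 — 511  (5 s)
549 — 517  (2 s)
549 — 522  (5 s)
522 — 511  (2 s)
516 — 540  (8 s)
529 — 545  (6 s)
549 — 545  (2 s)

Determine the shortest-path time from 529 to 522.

Shortest distances from 529:
529: 0
517: 1  (via 529)
511: 3  (via 529)
549: 3  (via 517)
545: 5  (via 549)
522: 5  (via 511)
Shortest route: 529 → 511 → 522 = 5 s.

5 s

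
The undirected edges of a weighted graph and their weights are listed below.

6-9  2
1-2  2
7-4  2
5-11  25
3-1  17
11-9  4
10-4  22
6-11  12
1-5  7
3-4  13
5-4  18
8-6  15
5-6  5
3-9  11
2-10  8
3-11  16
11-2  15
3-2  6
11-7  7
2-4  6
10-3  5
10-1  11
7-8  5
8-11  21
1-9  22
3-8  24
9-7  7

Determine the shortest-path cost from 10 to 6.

Settle nodes by increasing distance from 10:
10: 0
3: 5  (via 10)
2: 8  (via 10)
1: 10  (via 2)
4: 14  (via 2)
7: 16  (via 4)
9: 16  (via 3)
5: 17  (via 1)
6: 18  (via 9)
Shortest route: 10 → 3 → 9 → 6 = 18.

18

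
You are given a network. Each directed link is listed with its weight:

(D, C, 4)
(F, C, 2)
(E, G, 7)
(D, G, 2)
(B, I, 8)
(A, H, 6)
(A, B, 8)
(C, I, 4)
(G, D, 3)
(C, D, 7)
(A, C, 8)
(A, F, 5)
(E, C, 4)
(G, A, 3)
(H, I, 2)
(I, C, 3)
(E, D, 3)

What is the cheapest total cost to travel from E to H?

Running Dijkstra from E:
E: 0
D: 3  (via E)
C: 4  (via E)
G: 5  (via D)
A: 8  (via G)
I: 8  (via C)
F: 13  (via A)
H: 14  (via A)
Shortest route: E–D–G–A–H = 14.

14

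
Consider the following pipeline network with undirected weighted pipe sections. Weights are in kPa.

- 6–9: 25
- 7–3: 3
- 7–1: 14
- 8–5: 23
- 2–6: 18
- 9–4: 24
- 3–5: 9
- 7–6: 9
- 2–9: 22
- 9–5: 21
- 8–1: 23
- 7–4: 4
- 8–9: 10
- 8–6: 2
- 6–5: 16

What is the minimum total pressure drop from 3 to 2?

Shortest distances from 3:
3: 0
7: 3  (via 3)
4: 7  (via 7)
5: 9  (via 3)
6: 12  (via 7)
8: 14  (via 6)
1: 17  (via 7)
9: 24  (via 8)
2: 30  (via 6)
Shortest route: 3 → 7 → 6 → 2 = 30 kPa.

30 kPa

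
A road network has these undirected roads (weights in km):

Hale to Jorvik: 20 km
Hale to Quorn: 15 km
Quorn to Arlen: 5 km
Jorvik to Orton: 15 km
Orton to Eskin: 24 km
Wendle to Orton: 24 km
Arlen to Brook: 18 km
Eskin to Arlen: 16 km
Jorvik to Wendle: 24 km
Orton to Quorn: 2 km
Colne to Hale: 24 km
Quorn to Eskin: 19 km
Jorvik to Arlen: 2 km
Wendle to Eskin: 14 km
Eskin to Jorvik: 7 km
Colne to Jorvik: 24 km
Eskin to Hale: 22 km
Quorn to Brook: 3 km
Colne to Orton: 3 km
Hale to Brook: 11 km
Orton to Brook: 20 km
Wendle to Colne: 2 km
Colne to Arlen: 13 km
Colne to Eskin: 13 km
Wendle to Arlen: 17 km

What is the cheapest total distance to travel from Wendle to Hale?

21 km

Running Dijkstra from Wendle:
Wendle: 0
Colne: 2  (via Wendle)
Orton: 5  (via Colne)
Quorn: 7  (via Orton)
Brook: 10  (via Quorn)
Arlen: 12  (via Quorn)
Eskin: 14  (via Wendle)
Jorvik: 14  (via Arlen)
Hale: 21  (via Brook)
Shortest route: Wendle → Colne → Orton → Quorn → Brook → Hale = 21 km.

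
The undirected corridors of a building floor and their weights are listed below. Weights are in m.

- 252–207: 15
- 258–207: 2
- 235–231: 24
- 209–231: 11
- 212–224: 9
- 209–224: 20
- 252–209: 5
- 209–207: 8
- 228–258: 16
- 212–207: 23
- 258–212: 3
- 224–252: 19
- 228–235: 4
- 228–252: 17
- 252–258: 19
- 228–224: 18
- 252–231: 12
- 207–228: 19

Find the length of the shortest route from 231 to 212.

24 m

Compare a few routes:
231–209–207–258–212: 11+8+2+3 = 24
231–252–209–207–258–212: 12+5+8+2+3 = 30
231–252–207–258–212: 12+15+2+3 = 32
The minimum is 24 m via 231–209–207–258–212.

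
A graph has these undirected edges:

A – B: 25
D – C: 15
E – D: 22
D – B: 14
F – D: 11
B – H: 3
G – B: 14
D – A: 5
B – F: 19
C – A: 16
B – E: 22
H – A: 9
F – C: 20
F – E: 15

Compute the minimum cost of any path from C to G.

Settle nodes by increasing distance from C:
C: 0
D: 15  (via C)
A: 16  (via C)
F: 20  (via C)
H: 25  (via A)
B: 28  (via H)
E: 35  (via F)
G: 42  (via B)
Shortest route: C → A → H → B → G = 42.

42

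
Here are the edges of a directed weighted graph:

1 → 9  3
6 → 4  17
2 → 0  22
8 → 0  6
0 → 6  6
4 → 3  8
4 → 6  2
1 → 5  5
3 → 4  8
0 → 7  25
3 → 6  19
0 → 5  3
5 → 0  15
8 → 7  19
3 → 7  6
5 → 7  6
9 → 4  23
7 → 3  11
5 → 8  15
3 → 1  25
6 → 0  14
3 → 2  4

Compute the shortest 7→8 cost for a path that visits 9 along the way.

96

Shortest 7→9: 7 → 3 → 1 → 9 = 39
Shortest 9→8: 9 → 4 → 6 → 0 → 5 → 8 = 57
Total via 9: 39 + 57 = 96.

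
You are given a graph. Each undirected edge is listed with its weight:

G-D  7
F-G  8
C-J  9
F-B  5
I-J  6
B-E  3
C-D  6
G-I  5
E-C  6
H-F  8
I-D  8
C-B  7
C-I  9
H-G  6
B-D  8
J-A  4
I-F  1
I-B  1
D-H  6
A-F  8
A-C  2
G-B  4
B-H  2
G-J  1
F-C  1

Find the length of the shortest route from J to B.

5

Compare a few routes:
J → G → B: 1+4 = 5
J → G → I → B: 1+5+1 = 7
J → I → B: 6+1 = 7
J → A → C → F → I → B: 4+2+1+1+1 = 9
The minimum is 5 via J → G → B.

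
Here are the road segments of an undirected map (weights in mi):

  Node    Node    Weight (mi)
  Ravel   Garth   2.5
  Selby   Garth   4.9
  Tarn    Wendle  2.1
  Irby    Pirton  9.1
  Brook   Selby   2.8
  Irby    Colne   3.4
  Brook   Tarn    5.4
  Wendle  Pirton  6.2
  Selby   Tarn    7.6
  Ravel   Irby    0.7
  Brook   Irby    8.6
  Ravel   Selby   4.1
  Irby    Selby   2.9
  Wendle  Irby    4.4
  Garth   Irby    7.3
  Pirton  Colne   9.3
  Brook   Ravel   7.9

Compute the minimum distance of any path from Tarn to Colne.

Running Dijkstra from Tarn:
Tarn: 0
Wendle: 2.1  (via Tarn)
Brook: 5.4  (via Tarn)
Irby: 6.5  (via Wendle)
Ravel: 7.2  (via Irby)
Selby: 7.6  (via Tarn)
Pirton: 8.3  (via Wendle)
Garth: 9.7  (via Ravel)
Colne: 9.9  (via Irby)
Shortest route: Tarn–Wendle–Irby–Colne = 9.9 mi.

9.9 mi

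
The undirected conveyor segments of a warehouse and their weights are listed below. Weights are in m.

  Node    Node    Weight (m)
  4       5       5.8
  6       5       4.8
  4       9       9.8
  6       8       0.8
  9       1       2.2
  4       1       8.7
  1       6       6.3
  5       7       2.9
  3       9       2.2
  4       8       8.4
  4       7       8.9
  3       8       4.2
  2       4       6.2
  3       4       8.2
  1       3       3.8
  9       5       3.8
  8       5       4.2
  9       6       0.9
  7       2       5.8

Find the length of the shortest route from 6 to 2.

Running Dijkstra from 6:
6: 0
8: 0.8  (via 6)
9: 0.9  (via 6)
1: 3.1  (via 9)
3: 3.1  (via 9)
5: 4.7  (via 9)
7: 7.6  (via 5)
4: 9.2  (via 8)
2: 13.4  (via 7)
Shortest route: 6 → 9 → 5 → 7 → 2 = 13.4 m.

13.4 m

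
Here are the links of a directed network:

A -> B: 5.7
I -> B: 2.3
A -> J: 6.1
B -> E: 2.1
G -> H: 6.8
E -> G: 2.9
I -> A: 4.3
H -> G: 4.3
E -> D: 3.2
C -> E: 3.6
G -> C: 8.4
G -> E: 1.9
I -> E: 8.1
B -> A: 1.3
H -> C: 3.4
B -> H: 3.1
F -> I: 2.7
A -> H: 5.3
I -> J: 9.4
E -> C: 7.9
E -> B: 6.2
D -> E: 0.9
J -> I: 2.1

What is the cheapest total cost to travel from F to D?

Enumerating some paths:
F–I–B–H–G–E–D: 2.7+2.3+3.1+4.3+1.9+3.2 = 17.5
F–I–B–E–D: 2.7+2.3+2.1+3.2 = 10.3
F–I–E–D: 2.7+8.1+3.2 = 14
The minimum is 10.3 via F–I–B–E–D.

10.3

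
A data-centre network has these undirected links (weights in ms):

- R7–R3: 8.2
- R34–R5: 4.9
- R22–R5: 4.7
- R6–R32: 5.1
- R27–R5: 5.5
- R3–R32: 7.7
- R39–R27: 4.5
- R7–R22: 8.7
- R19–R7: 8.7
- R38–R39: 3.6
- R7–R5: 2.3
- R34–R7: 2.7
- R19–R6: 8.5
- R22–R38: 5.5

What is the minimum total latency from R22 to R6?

Enumerating some paths:
R22 → R5 → R7 → R3 → R32 → R6: 4.7+2.3+8.2+7.7+5.1 = 28
R22 → R5 → R7 → R19 → R6: 4.7+2.3+8.7+8.5 = 24.2
R22 → R7 → R19 → R6: 8.7+8.7+8.5 = 25.9
R22 → R5 → R34 → R7 → R19 → R6: 4.7+4.9+2.7+8.7+8.5 = 29.5
The minimum is 24.2 ms via R22 → R5 → R7 → R19 → R6.

24.2 ms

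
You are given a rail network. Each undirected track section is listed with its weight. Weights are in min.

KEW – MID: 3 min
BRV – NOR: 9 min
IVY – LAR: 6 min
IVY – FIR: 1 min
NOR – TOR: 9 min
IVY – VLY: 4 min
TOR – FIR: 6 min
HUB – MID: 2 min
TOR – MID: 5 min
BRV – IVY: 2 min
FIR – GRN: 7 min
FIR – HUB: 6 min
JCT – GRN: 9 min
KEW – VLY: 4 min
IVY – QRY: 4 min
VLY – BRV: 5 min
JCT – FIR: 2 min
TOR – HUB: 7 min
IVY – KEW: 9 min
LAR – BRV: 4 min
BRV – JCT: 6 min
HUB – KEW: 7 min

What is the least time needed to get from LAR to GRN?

Candidate routes:
LAR–IVY–FIR–GRN: 6+1+7 = 14
LAR–IVY–FIR–JCT–GRN: 6+1+2+9 = 18
LAR–BRV–IVY–FIR–JCT–GRN: 4+2+1+2+9 = 18
LAR–BRV–JCT–GRN: 4+6+9 = 19
The minimum is 14 min via LAR–IVY–FIR–GRN.

14 min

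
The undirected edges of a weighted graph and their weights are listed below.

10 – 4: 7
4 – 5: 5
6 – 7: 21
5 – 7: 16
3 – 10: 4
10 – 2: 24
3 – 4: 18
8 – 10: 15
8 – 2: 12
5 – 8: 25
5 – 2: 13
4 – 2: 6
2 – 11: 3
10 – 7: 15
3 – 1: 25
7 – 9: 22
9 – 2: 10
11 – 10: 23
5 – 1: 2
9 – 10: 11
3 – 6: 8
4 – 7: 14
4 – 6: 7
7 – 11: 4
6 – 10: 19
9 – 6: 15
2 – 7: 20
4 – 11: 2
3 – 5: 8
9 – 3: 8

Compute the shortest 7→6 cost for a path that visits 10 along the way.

Best 7 to 10: 7–11–4–10 costing 13
Shortest 10→6: 10–3–6 = 12
Total via 10: 13 + 12 = 25.

25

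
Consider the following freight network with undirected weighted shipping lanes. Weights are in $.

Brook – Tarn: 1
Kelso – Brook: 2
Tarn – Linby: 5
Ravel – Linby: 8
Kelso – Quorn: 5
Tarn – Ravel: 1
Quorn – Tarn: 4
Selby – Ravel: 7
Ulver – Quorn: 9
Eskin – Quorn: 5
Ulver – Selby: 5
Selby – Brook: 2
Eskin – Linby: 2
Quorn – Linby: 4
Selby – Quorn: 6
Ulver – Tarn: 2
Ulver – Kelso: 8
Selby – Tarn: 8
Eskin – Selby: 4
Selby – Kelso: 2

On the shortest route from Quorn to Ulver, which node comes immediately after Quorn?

Tarn

Candidate routes:
Quorn - Kelso - Brook - Tarn - Ulver: 5+2+1+2 = 10
Quorn - Tarn - Ulver: 4+2 = 6
Quorn - Ulver: 9 = 9
Quorn - Selby - Brook - Tarn - Ulver: 6+2+1+2 = 11
Cheapest is Quorn - Tarn - Ulver at $6.
So from Quorn the first move is to Tarn.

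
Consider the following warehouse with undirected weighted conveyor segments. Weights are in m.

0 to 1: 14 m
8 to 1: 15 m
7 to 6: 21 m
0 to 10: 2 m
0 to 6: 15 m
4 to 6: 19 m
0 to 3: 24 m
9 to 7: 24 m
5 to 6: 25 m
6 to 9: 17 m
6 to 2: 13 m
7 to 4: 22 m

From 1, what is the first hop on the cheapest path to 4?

Enumerating some paths:
1 → 0 → 6 → 4: 14+15+19 = 48
1 → 0 → 6 → 7 → 4: 14+15+21+22 = 72
The minimum is 48 m via 1 → 0 → 6 → 4.
So from 1 the first move is to 0.

0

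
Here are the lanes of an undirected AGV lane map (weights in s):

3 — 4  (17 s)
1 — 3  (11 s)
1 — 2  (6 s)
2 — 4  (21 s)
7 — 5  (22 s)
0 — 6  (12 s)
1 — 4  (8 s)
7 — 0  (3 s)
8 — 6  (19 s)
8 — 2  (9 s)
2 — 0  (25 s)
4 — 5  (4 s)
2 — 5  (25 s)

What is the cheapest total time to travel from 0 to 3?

42 s

Running Dijkstra from 0:
0: 0
7: 3  (via 0)
6: 12  (via 0)
2: 25  (via 0)
5: 25  (via 7)
4: 29  (via 5)
1: 31  (via 2)
8: 31  (via 6)
3: 42  (via 1)
Shortest route: 0 → 2 → 1 → 3 = 42 s.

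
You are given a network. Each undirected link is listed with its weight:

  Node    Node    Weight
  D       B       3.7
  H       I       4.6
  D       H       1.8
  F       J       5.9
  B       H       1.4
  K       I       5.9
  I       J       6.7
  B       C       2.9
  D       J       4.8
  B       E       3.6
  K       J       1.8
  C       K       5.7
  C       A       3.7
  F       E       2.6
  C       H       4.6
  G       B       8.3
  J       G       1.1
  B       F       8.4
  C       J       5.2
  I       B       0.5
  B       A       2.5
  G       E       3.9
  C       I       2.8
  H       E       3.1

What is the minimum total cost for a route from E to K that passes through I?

Best E to I: E–B–I costing 4.1
Shortest I→K: I–K = 5.9
Total via I: 4.1 + 5.9 = 10.

10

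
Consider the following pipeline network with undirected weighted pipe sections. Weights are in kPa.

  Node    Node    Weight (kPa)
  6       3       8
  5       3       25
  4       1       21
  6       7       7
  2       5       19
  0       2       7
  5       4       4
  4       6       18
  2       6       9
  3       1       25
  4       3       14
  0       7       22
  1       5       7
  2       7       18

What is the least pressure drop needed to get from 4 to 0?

Shortest distances from 4:
4: 0
5: 4  (via 4)
1: 11  (via 5)
3: 14  (via 4)
6: 18  (via 4)
2: 23  (via 5)
7: 25  (via 6)
0: 30  (via 2)
Shortest route: 4–5–2–0 = 30 kPa.

30 kPa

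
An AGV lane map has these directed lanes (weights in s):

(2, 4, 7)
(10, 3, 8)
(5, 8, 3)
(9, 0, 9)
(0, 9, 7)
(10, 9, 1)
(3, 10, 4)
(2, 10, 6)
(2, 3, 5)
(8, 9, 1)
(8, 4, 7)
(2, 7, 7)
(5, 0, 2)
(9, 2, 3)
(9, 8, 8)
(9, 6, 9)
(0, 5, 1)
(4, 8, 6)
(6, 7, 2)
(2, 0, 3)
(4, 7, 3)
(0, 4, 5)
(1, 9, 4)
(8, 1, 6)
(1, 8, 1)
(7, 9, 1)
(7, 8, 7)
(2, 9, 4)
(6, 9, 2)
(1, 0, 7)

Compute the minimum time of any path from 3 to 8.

Compare a few routes:
3 - 10 - 9 - 8: 4+1+8 = 13
3 - 10 - 9 - 2 - 0 - 5 - 8: 4+1+3+3+1+3 = 15
Cheapest is 3 - 10 - 9 - 8 at 13 s.

13 s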